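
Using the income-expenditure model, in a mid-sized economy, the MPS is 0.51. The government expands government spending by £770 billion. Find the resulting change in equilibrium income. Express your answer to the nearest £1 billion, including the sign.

MPC = 1 − MPS = 1 − 0.51 = 0.49.
Government-spending multiplier = 1/(1 − MPC) = 1/(1 − 0.49) = 1/0.51 ≈ 1.961.
ΔY = k × ΔG = (+£770 billion) / 0.51 ≈ +£1,510 billion.

+£1,510 billion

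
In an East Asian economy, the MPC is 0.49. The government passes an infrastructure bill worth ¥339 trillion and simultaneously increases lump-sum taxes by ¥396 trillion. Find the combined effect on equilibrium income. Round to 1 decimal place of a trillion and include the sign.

+¥284.2 trillion

Expenditure multiplier = 1/(1 − MPC) = 1/(1 − 0.49) = 1/0.51 ≈ 1.961.
ΔG contributes k·ΔG = (+¥339 trillion) / 0.51 ≈ +¥664.7 trillion.
ΔT of +¥396 trillion changes first-round spending by −c·ΔT = −¥194.04 trillion, contributing k·(−c·ΔT) = (−¥194.04 trillion) / 0.51 ≈ −¥380.5 trillion.
Net ΔY = k(ΔG − c·ΔT) = (+¥144.96 trillion) / 0.51 ≈ +¥284.2 trillion.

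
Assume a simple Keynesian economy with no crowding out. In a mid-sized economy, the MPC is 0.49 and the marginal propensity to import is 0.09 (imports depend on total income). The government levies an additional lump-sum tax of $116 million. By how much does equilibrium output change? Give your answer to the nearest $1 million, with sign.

−$95 million

A lump-sum tax change of +$116 million shifts disposable income by −$116 million; first-round consumption changes by −c × ΔT = −0.49 × (+$116 million) = −$56.84 million.
Expenditure multiplier = 1/(1 − c + m) = 1/(1 − 0.49 + 0.09) = 1/0.6 ≈ 1.667.
The tax multiplier is −c × k ≈ −0.817, so ΔY = k × (−c·ΔT) = (−$56.84 million) / 0.6 ≈ −$95 million.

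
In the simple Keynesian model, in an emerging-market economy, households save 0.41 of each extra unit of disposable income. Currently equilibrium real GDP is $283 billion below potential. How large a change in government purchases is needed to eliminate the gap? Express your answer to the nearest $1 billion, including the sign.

+$116 billion

MPC = 1 − MPS = 1 − 0.41 = 0.59.
Spending multiplier = 1/(1 − MPC) = 1/(1 − 0.59) = 1/0.41 ≈ 2.439.
Need ΔY = +$283 billion, so ΔG = ΔY/k = (+$283 billion) × 0.41 ≈ +$116 billion.
The government should increase government purchases by $116 billion.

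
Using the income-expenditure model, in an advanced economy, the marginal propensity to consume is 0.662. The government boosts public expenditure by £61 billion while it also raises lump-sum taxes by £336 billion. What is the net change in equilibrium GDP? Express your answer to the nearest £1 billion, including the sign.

Expenditure multiplier = 1/(1 − MPC) = 1/(1 − 0.662) = 1/0.338 ≈ 2.959.
ΔG contributes k·ΔG = (+£61 billion) / 0.338 ≈ +£180.5 billion.
ΔT of +£336 billion changes first-round spending by −c·ΔT = −£222.432 billion, contributing k·(−c·ΔT) = (−£222.432 billion) / 0.338 ≈ −£658.1 billion.
Net ΔY = k(ΔG − c·ΔT) = (−£161.432 billion) / 0.338 ≈ −£478 billion.

−£478 billion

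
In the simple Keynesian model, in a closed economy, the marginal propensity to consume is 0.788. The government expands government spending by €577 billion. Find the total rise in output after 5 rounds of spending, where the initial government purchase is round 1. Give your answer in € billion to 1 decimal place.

Round 1 adds ΔG = €577 billion; each later round is MPC = 0.788 times the previous.
After 5 rounds: 577 + 454.676 + 358.284688 + 282.328334144 + 222.474727305472 = ΔG·(1 − c^5)/(1 − c) = 577 × (1 − 0.303830303495168)/0.212 ≈ €1,894.8 billion.

€1,894.8 billion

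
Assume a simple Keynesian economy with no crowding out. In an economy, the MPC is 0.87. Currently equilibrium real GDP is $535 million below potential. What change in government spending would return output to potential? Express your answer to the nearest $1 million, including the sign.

+$70 million

Spending multiplier = 1/(1 − MPC) = 1/(1 − 0.87) = 1/0.13 ≈ 7.692.
Need ΔY = +$535 million, so ΔG = ΔY/k = (+$535 million) × 0.13 ≈ +$70 million.
The government should increase government spending by $70 million.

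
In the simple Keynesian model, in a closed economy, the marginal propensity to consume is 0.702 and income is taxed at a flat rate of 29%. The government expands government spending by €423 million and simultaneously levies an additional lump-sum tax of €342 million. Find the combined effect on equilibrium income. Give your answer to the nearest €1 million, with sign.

+€365 million

Expenditure multiplier = 1/(1 − c(1−t)) = 1/(1 − 0.702×0.71) = 1/0.50158 ≈ 1.994.
ΔG contributes k·ΔG = (+€423 million) / 0.50158 ≈ +€843.3 million.
ΔT of +€342 million changes first-round spending by −c·ΔT = −€240.084 million, contributing k·(−c·ΔT) = (−€240.084 million) / 0.50158 ≈ −€478.7 million.
Net ΔY = k(ΔG − c·ΔT) = (+€182.916 million) / 0.50158 ≈ +€365 million.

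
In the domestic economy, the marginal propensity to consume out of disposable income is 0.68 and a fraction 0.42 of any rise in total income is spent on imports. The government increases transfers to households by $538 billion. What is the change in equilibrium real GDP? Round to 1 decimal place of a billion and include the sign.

+$494.4 billion

The transfer change shifts disposable income by +$538 billion, so first-round consumption changes by c·ΔTR = 0.68 × (+$538 billion) = +$365.84 billion.
Expenditure multiplier = 1/(1 − c + m) = 1/(1 − 0.68 + 0.42) = 1/0.74 ≈ 1.351.
The transfer multiplier is c × k ≈ 0.919, so ΔY = k × (c·ΔTR) = (+$365.84 billion) / 0.74 ≈ +$494.4 billion.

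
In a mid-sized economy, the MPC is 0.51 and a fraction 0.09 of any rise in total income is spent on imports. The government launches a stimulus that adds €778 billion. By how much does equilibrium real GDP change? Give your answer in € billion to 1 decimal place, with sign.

Expenditure multiplier = 1/(1 − c + m) = 1/(1 − 0.51 + 0.09) = 1/0.58 ≈ 1.724.
ΔY = k × ΔG = (+€778 billion) / 0.58 ≈ +€1,341.4 billion.

+€1,341.4 billion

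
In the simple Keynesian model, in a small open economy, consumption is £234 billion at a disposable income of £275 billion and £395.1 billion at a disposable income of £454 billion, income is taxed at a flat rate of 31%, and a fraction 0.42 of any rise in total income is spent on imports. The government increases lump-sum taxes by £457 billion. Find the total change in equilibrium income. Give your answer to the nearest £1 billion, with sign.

MPC = ΔC/ΔYd = (395.1 − 234)/(454 − 275) = 161.1/179 = 0.9.
A lump-sum tax change of +£457 billion shifts disposable income by −£457 billion; first-round consumption changes by −c × ΔT = −0.9 × (+£457 billion) = −£411.3 billion.
Expenditure multiplier = 1/(1 − c(1−t) + m) = 1/(1 − 0.9×0.69 + 0.42) = 1/0.799 ≈ 1.252.
The tax multiplier is −c × k ≈ −1.126, so ΔY = k × (−c·ΔT) = (−£411.3 billion) / 0.799 ≈ −£515 billion.

−£515 billion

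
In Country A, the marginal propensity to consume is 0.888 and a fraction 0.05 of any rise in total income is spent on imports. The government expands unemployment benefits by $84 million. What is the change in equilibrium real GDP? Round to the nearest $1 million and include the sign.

The transfer change shifts disposable income by +$84 million, so first-round consumption changes by c·ΔTR = 0.888 × (+$84 million) = +$74.592 million.
Expenditure multiplier = 1/(1 − c + m) = 1/(1 − 0.888 + 0.05) = 1/0.162 ≈ 6.173.
The transfer multiplier is c × k ≈ 5.481, so ΔY = k × (c·ΔTR) = (+$74.592 million) / 0.162 ≈ +$460 million.

+$460 million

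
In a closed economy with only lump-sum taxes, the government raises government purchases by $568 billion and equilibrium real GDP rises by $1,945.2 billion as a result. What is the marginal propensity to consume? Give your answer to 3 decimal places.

Implied spending multiplier k = ΔY/ΔG = 1,945.2/568 ≈ 3.4246.
Since k = 1/(1 − MPC), MPC = 1 − 1/k = 1 − ΔG/ΔY = 1 − 568/1,945.2 ≈ 0.708.

0.708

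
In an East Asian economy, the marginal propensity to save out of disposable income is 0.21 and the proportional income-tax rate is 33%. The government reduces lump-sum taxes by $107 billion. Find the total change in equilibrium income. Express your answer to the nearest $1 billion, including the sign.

MPC = 1 − MPS = 1 − 0.21 = 0.79.
A lump-sum tax change of −$107 billion shifts disposable income by +$107 billion; first-round consumption changes by −c × ΔT = −0.79 × (−$107 billion) = +$84.53 billion.
Expenditure multiplier = 1/(1 − c(1−t)) = 1/(1 − 0.79×0.67) = 1/0.4707 ≈ 2.124.
The tax multiplier is −c × k ≈ −1.678, so ΔY = k × (−c·ΔT) = (+$84.53 billion) / 0.4707 ≈ +$180 billion.

+$180 billion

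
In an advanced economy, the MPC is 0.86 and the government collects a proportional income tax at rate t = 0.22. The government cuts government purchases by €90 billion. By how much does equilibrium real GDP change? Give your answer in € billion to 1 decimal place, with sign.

−€273.4 billion

Government-spending multiplier = 1/(1 − c(1−t)) = 1/(1 − 0.86×0.78) = 1/0.3292 ≈ 3.038.
ΔY = k × ΔG = (−€90 billion) / 0.3292 ≈ −€273.4 billion.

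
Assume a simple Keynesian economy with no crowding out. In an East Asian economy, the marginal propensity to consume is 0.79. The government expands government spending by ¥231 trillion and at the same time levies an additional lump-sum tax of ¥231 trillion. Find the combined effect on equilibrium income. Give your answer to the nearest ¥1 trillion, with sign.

Expenditure multiplier = 1/(1 − MPC) = 1/(1 − 0.79) = 1/0.21 ≈ 4.762.
ΔG contributes k·ΔG = (+¥231 trillion) / 0.21 = +¥1,100 trillion.
ΔT of +¥231 trillion changes first-round spending by −c·ΔT = −¥182.49 trillion, contributing k·(−c·ΔT) = (−¥182.49 trillion) / 0.21 = −¥869 trillion.
With ΔG = ΔT and no other leakages, the balanced-budget multiplier is 1, so ΔY = ΔG = +¥231 trillion.

+¥231 trillion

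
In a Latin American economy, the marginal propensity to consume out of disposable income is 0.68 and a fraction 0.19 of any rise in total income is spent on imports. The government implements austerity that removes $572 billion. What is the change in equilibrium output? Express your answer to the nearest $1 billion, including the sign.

Expenditure multiplier = 1/(1 − c + m) = 1/(1 − 0.68 + 0.19) = 1/0.51 ≈ 1.961.
ΔY = k × ΔG = (−$572 billion) / 0.51 ≈ −$1,122 billion.

−$1,122 billion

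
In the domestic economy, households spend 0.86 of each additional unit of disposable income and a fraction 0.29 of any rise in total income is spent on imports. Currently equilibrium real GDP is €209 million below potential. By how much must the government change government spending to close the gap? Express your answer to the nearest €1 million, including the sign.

+€90 million

Spending multiplier = 1/(1 − c + m) = 1/(1 − 0.86 + 0.29) = 1/0.43 ≈ 2.326.
Need ΔY = +€209 million, so ΔG = ΔY/k = (+€209 million) × 0.43 ≈ +€90 million.
The government should increase government spending by €90 million.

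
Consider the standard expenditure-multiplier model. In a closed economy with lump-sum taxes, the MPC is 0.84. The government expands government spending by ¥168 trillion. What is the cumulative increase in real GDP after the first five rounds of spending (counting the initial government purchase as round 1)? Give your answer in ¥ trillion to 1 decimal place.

Round 1 adds ΔG = ¥168 trillion; each later round is MPC = 0.84 times the previous.
After 5 rounds: 168 + 141.12 + 118.5408 + 99.574272 + 83.64238848 = ΔG·(1 − c^5)/(1 − c) = 168 × (1 − 0.4182119424)/0.16 ≈ ¥610.9 trillion.

¥610.9 trillion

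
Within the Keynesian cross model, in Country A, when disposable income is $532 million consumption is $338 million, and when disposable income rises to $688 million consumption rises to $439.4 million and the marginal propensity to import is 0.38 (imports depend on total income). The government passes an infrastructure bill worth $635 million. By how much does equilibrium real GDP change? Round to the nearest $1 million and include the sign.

MPC = ΔC/ΔYd = (439.4 − 338)/(688 − 532) = 101.4/156 = 0.65.
Spending multiplier = 1/(1 − c + m) = 1/(1 − 0.65 + 0.38) = 1/0.73 ≈ 1.37.
ΔY = k × ΔG = (+$635 million) / 0.73 ≈ +$870 million.

+$870 million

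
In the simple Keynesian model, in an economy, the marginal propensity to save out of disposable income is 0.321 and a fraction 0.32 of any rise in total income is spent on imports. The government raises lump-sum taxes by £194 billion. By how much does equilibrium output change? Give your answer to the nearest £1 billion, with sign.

−£206 billion

MPC = 1 − MPS = 1 − 0.321 = 0.679.
A lump-sum tax change of +£194 billion shifts disposable income by −£194 billion; first-round consumption changes by −c × ΔT = −0.679 × (+£194 billion) = −£131.726 billion.
Expenditure multiplier = 1/(1 − c + m) = 1/(1 − 0.679 + 0.32) = 1/0.641 ≈ 1.56.
The tax multiplier is −c × k ≈ −1.059, so ΔY = k × (−c·ΔT) = (−£131.726 billion) / 0.641 ≈ −£206 billion.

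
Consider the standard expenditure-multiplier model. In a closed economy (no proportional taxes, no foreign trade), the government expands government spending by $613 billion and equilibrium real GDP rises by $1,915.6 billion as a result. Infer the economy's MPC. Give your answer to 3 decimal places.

0.680

Implied spending multiplier k = ΔY/ΔG = 1,915.6/613 ≈ 3.125.
Since k = 1/(1 − MPC), MPC = 1 − 1/k = 1 − ΔG/ΔY = 1 − 613/1,915.6 ≈ 0.680.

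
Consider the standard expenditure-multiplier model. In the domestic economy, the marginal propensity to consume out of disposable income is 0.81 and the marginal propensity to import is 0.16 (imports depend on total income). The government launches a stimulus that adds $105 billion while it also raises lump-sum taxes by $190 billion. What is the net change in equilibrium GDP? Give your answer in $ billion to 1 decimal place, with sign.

−$139.7 billion

Expenditure multiplier = 1/(1 − c + m) = 1/(1 − 0.81 + 0.16) = 1/0.35 ≈ 2.857.
ΔG contributes k·ΔG = (+$105 billion) / 0.35 = +$300 billion.
ΔT of +$190 billion changes first-round spending by −c·ΔT = −$153.9 billion, contributing k·(−c·ΔT) = (−$153.9 billion) / 0.35 ≈ −$439.7 billion.
Net ΔY = k(ΔG − c·ΔT) = (−$48.9 billion) / 0.35 ≈ −$139.7 billion.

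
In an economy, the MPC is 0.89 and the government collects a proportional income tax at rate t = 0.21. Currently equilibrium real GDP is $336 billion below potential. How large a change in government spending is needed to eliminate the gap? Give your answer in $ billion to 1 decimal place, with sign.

Spending multiplier = 1/(1 − c(1−t)) = 1/(1 − 0.89×0.79) = 1/0.2969 ≈ 3.368.
Need ΔY = +$336 billion, so ΔG = ΔY/k = (+$336 billion) × 0.2969 ≈ +$99.8 billion.
The government should increase government spending by $99.8 billion.

+$99.8 billion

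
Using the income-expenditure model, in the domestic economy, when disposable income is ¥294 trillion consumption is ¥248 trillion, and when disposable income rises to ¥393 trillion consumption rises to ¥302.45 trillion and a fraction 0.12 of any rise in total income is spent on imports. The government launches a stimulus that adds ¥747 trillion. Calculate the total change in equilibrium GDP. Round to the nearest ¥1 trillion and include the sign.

+¥1,311 trillion

MPC = ΔC/ΔYd = (302.45 − 248)/(393 − 294) = 54.45/99 = 0.55.
Spending multiplier = 1/(1 − c + m) = 1/(1 − 0.55 + 0.12) = 1/0.57 ≈ 1.754.
ΔY = k × ΔG = (+¥747 trillion) / 0.57 ≈ +¥1,311 trillion.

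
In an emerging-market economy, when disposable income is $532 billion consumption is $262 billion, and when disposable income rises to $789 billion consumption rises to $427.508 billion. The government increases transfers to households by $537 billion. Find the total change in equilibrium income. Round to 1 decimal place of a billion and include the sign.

MPC = ΔC/ΔYd = (427.508 − 262)/(789 − 532) = 165.508/257 = 0.644.
The transfer change shifts disposable income by +$537 billion, so first-round consumption changes by c·ΔTR = 0.644 × (+$537 billion) = +$345.828 billion.
Expenditure multiplier = 1/(1 − MPC) = 1/(1 − 0.644) = 1/0.356 ≈ 2.809.
The transfer multiplier is c × k ≈ 1.809, so ΔY = k × (c·ΔTR) = (+$345.828 billion) / 0.356 ≈ +$971.4 billion.

+$971.4 billion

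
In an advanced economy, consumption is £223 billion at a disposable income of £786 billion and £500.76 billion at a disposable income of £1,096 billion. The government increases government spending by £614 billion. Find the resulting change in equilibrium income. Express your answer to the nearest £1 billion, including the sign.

+£5,904 billion

MPC = ΔC/ΔYd = (500.76 − 223)/(1,096 − 786) = 277.76/310 = 0.896.
Expenditure multiplier = 1/(1 − MPC) = 1/(1 − 0.896) = 1/0.104 ≈ 9.615.
ΔY = k × ΔG = (+£614 billion) / 0.104 ≈ +£5,904 billion.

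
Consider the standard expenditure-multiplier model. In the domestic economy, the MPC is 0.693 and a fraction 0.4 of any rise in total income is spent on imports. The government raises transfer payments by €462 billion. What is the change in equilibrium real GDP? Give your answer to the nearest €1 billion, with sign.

The transfer change shifts disposable income by +€462 billion, so first-round consumption changes by c·ΔTR = 0.693 × (+€462 billion) = +€320.166 billion.
Expenditure multiplier = 1/(1 − c + m) = 1/(1 − 0.693 + 0.4) = 1/0.707 ≈ 1.414.
The transfer multiplier is c × k ≈ 0.98, so ΔY = k × (c·ΔTR) = (+€320.166 billion) / 0.707 ≈ +€453 billion.

+€453 billion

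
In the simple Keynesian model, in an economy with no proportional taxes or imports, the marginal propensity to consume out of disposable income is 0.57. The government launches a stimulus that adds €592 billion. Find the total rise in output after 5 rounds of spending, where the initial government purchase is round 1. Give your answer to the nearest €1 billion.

Round 1 adds ΔG = €592 billion; each later round is MPC = 0.57 times the previous.
After 5 rounds: 592 + 337.44 + 192.3408 + 109.634256 + 62.49152592 = ΔG·(1 − c^5)/(1 − c) = 592 × (1 − 0.0601692057)/0.43 ≈ €1,294 billion.

€1,294 billion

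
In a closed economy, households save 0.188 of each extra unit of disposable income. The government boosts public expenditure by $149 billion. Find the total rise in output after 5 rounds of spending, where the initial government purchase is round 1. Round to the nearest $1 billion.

MPC = 1 − MPS = 1 − 0.188 = 0.812.
Round 1 adds ΔG = $149 billion; each later round is MPC = 0.812 times the previous.
After 5 rounds: 149 + 120.988 + 98.242256 + 79.772711872 + 64.775442040064 = ΔG·(1 − c^5)/(1 − c) = 149 × (1 − 0.353004422392832)/0.188 ≈ $513 billion.

$513 billion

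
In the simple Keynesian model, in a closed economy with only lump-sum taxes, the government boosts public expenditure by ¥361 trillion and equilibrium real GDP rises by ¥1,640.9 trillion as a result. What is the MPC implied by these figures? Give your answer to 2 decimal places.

0.78

Implied spending multiplier k = ΔY/ΔG = 1,640.9/361 ≈ 4.5454.
Since k = 1/(1 − MPC), MPC = 1 − 1/k = 1 − ΔG/ΔY = 1 − 361/1,640.9 ≈ 0.78.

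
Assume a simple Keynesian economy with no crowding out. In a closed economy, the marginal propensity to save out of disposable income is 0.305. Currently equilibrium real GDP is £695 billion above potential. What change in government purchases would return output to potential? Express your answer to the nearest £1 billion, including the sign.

−£212 billion

MPC = 1 − MPS = 1 − 0.305 = 0.695.
Spending multiplier = 1/(1 − MPC) = 1/(1 − 0.695) = 1/0.305 ≈ 3.279.
Need ΔY = −£695 billion, so ΔG = ΔY/k = (−£695 billion) × 0.305 ≈ −£212 billion.
The government should cut government purchases by £212 billion.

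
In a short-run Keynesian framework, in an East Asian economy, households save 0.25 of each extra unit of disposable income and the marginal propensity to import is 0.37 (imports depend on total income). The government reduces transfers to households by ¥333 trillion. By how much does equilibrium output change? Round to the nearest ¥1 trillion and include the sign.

−¥403 trillion

MPC = 1 − MPS = 1 − 0.25 = 0.75.
The transfer change shifts disposable income by −¥333 trillion, so first-round consumption changes by c·ΔTR = 0.75 × (−¥333 trillion) = −¥249.75 trillion.
Expenditure multiplier = 1/(1 − c + m) = 1/(1 − 0.75 + 0.37) = 1/0.62 ≈ 1.613.
The transfer multiplier is c × k ≈ 1.21, so ΔY = k × (c·ΔTR) = (−¥249.75 trillion) / 0.62 ≈ −¥403 trillion.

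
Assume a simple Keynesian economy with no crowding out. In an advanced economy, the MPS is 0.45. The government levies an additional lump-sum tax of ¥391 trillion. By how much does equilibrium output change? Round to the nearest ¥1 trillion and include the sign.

MPC = 1 − MPS = 1 − 0.45 = 0.55.
A lump-sum tax change of +¥391 trillion shifts disposable income by −¥391 trillion; first-round consumption changes by −c × ΔT = −0.55 × (+¥391 trillion) = −¥215.05 trillion.
Expenditure multiplier = 1/(1 − MPC) = 1/(1 − 0.55) = 1/0.45 ≈ 2.222.
The tax multiplier is −c × k ≈ −1.222, so ΔY = k × (−c·ΔT) = (−¥215.05 trillion) / 0.45 ≈ −¥478 trillion.

−¥478 trillion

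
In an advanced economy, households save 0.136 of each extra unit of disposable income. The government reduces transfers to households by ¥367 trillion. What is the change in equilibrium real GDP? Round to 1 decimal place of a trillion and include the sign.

−¥2,331.5 trillion

MPC = 1 − MPS = 1 − 0.136 = 0.864.
The transfer change shifts disposable income by −¥367 trillion, so first-round consumption changes by c·ΔTR = 0.864 × (−¥367 trillion) = −¥317.088 trillion.
Expenditure multiplier = 1/(1 − MPC) = 1/(1 − 0.864) = 1/0.136 ≈ 7.353.
The transfer multiplier is c × k ≈ 6.353, so ΔY = k × (c·ΔTR) = (−¥317.088 trillion) / 0.136 ≈ −¥2,331.5 trillion.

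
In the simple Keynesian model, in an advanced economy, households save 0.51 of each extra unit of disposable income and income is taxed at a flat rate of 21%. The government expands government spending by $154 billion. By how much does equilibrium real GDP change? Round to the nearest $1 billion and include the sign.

MPC = 1 − MPS = 1 − 0.51 = 0.49.
Government-spending multiplier = 1/(1 − c(1−t)) = 1/(1 − 0.49×0.79) = 1/0.6129 ≈ 1.632.
ΔY = k × ΔG = (+$154 billion) / 0.6129 ≈ +$251 billion.

+$251 billion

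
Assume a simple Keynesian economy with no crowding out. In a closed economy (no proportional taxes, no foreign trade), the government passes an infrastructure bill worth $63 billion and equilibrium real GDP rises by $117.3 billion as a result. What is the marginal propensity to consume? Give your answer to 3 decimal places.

0.463

Implied spending multiplier k = ΔY/ΔG = 117.3/63 ≈ 1.8619.
Since k = 1/(1 − MPC), MPC = 1 − 1/k = 1 − ΔG/ΔY = 1 − 63/117.3 ≈ 0.463.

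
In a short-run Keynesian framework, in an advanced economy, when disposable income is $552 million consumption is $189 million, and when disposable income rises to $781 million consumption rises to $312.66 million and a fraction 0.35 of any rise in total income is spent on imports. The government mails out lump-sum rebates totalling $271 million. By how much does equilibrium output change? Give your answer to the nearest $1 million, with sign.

MPC = ΔC/ΔYd = (312.66 − 189)/(781 − 552) = 123.66/229 = 0.54.
A lump-sum tax change of −$271 million shifts disposable income by +$271 million; first-round consumption changes by −c × ΔT = −0.54 × (−$271 million) = +$146.34 million.
Expenditure multiplier = 1/(1 − c + m) = 1/(1 − 0.54 + 0.35) = 1/0.81 ≈ 1.235.
The tax multiplier is −c × k ≈ −0.667, so ΔY = k × (−c·ΔT) = (+$146.34 million) / 0.81 ≈ +$181 million.

+$181 million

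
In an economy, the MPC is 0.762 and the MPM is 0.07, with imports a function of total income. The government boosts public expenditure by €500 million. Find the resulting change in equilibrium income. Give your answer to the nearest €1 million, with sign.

Expenditure multiplier = 1/(1 − c + m) = 1/(1 − 0.762 + 0.07) = 1/0.308 ≈ 3.247.
ΔY = k × ΔG = (+€500 million) / 0.308 ≈ +€1,623 million.

+€1,623 million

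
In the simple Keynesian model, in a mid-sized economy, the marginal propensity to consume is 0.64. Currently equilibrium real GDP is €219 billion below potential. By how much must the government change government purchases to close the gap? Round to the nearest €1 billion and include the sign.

Spending multiplier = 1/(1 − MPC) = 1/(1 − 0.64) = 1/0.36 ≈ 2.778.
Need ΔY = +€219 billion, so ΔG = ΔY/k = (+€219 billion) × 0.36 ≈ +€79 billion.
The government should increase government purchases by €79 billion.

+€79 billion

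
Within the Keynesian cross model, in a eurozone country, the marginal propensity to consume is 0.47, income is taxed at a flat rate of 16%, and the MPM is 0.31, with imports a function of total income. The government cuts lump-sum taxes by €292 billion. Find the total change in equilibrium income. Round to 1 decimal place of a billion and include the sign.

+€150.0 billion

A lump-sum tax change of −€292 billion shifts disposable income by +€292 billion; first-round consumption changes by −c × ΔT = −0.47 × (−€292 billion) = +€137.24 billion.
Expenditure multiplier = 1/(1 − c(1−t) + m) = 1/(1 − 0.47×0.84 + 0.31) = 1/0.9152 ≈ 1.093.
The tax multiplier is −c × k ≈ −0.514, so ΔY = k × (−c·ΔT) = (+€137.24 billion) / 0.9152 ≈ +€150 billion.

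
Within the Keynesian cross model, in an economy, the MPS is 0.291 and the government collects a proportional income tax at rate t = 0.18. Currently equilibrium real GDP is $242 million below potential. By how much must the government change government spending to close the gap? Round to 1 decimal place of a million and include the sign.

+$101.3 million

MPC = 1 − MPS = 1 − 0.291 = 0.709.
Spending multiplier = 1/(1 − c(1−t)) = 1/(1 − 0.709×0.82) = 1/0.41862 ≈ 2.389.
Need ΔY = +$242 million, so ΔG = ΔY/k = (+$242 million) × 0.41862 ≈ +$101.3 million.
The government should increase government spending by $101.3 million.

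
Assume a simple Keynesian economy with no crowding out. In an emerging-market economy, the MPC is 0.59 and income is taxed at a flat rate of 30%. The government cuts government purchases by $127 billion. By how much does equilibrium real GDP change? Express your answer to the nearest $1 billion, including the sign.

−$216 billion

Expenditure multiplier = 1/(1 − c(1−t)) = 1/(1 − 0.59×0.7) = 1/0.587 ≈ 1.704.
ΔY = k × ΔG = (−$127 billion) / 0.587 ≈ −$216 billion.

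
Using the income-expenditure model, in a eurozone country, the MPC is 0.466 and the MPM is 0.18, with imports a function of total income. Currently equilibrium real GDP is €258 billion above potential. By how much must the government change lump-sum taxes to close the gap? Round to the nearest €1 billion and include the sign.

+€395 billion

Spending multiplier = 1/(1 − c + m) = 1/(1 − 0.466 + 0.18) = 1/0.714 ≈ 1.401.
Tax multiplier = −c·k = −0.466/0.714 ≈ −0.653. Need ΔY = −€258 billion, so ΔT = ΔY/(−c·k) = −(−€258 billion) × 0.714 / 0.466 ≈ +€395 billion.
The government should raise lump-sum taxes by €395 billion.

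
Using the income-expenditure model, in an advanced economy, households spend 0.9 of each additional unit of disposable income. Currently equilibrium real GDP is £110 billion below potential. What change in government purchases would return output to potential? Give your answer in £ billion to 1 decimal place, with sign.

+£11.0 billion

Spending multiplier = 1/(1 − MPC) = 1/(1 − 0.9) = 1/0.1 = 10.
Need ΔY = +£110 billion, so ΔG = ΔY/k = (+£110 billion) × 0.1 = +£11 billion.
The government should increase government purchases by £11 billion.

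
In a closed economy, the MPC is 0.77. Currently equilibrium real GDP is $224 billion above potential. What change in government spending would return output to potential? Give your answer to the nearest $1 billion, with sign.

−$52 billion

Spending multiplier = 1/(1 − MPC) = 1/(1 − 0.77) = 1/0.23 ≈ 4.348.
Need ΔY = −$224 billion, so ΔG = ΔY/k = (−$224 billion) × 0.23 ≈ −$52 billion.
The government should cut government spending by $52 billion.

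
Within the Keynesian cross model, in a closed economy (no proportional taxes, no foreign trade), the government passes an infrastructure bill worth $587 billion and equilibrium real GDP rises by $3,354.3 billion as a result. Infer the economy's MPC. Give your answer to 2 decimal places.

0.83

Implied spending multiplier k = ΔY/ΔG = 3,354.3/587 ≈ 5.7143.
Since k = 1/(1 − MPC), MPC = 1 − 1/k = 1 − ΔG/ΔY = 1 − 587/3,354.3 ≈ 0.83.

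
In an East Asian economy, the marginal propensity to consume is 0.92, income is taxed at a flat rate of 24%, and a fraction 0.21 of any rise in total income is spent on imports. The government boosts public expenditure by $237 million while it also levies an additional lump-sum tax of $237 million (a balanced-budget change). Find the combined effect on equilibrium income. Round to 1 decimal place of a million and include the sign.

Expenditure multiplier = 1/(1 − c(1−t) + m) = 1/(1 − 0.92×0.76 + 0.21) = 1/0.5108 ≈ 1.958.
ΔG contributes k·ΔG = (+$237 million) / 0.5108 ≈ +$464 million.
ΔT of +$237 million changes first-round spending by −c·ΔT = −$218.04 million, contributing k·(−c·ΔT) = (−$218.04 million) / 0.5108 ≈ −$426.9 million.
Net ΔY = k(ΔG − c·ΔT) = (+$18.96 million) / 0.5108 ≈ +$37.1 million.

+$37.1 million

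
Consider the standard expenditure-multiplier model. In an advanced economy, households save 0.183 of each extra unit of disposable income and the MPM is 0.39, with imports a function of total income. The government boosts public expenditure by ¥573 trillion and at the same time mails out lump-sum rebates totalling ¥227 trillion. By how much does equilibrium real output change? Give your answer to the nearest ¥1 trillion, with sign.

MPC = 1 − MPS = 1 − 0.183 = 0.817.
Expenditure multiplier = 1/(1 − c + m) = 1/(1 − 0.817 + 0.39) = 1/0.573 ≈ 1.745.
ΔG contributes k·ΔG = (+¥573 trillion) / 0.573 = +¥1,000 trillion.
ΔT of −¥227 trillion changes first-round spending by −c·ΔT = +¥185.459 trillion, contributing k·(−c·ΔT) = (+¥185.459 trillion) / 0.573 ≈ +¥323.7 trillion.
Net ΔY = k(ΔG − c·ΔT) = (+¥758.459 trillion) / 0.573 ≈ +¥1,324 trillion.

+¥1,324 trillion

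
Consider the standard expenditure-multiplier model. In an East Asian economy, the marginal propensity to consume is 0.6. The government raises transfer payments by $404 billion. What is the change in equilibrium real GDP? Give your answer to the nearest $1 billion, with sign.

+$606 billion

The transfer change shifts disposable income by +$404 billion, so first-round consumption changes by c·ΔTR = 0.6 × (+$404 billion) = +$242.4 billion.
Expenditure multiplier = 1/(1 − MPC) = 1/(1 − 0.6) = 1/0.4 = 2.5.
The transfer multiplier is c × k = 1.5, so ΔY = k × (c·ΔTR) = (+$242.4 billion) / 0.4 = +$606 billion.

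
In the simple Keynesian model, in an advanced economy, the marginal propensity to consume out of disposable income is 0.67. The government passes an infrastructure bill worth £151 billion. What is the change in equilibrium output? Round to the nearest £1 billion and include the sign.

Expenditure multiplier = 1/(1 − MPC) = 1/(1 − 0.67) = 1/0.33 ≈ 3.03.
ΔY = k × ΔG = (+£151 billion) / 0.33 ≈ +£458 billion.

+£458 billion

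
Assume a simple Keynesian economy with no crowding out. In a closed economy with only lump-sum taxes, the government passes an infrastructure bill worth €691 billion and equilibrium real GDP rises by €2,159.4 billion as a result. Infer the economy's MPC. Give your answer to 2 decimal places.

0.68

Implied spending multiplier k = ΔY/ΔG = 2,159.4/691 ≈ 3.125.
Since k = 1/(1 − MPC), MPC = 1 − 1/k = 1 − ΔG/ΔY = 1 − 691/2,159.4 ≈ 0.68.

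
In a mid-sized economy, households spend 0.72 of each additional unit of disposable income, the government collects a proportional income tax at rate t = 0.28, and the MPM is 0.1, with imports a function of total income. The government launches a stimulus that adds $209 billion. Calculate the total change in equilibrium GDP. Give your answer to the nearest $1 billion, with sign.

+$359 billion

Spending multiplier = 1/(1 − c(1−t) + m) = 1/(1 − 0.72×0.72 + 0.1) = 1/0.5816 ≈ 1.719.
ΔY = k × ΔG = (+$209 billion) / 0.5816 ≈ +$359 billion.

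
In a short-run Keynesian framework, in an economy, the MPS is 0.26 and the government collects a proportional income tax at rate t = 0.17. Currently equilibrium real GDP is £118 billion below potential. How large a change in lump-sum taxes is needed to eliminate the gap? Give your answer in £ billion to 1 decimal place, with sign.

−£61.5 billion

MPC = 1 − MPS = 1 − 0.26 = 0.74.
Spending multiplier = 1/(1 − c(1−t)) = 1/(1 − 0.74×0.83) = 1/0.3858 ≈ 2.592.
Tax multiplier = −c·k = −0.74/0.3858 ≈ −1.918. Need ΔY = +£118 billion, so ΔT = ΔY/(−c·k) = −(+£118 billion) × 0.3858 / 0.74 ≈ −£61.5 billion.
The government should cut lump-sum taxes by £61.5 billion.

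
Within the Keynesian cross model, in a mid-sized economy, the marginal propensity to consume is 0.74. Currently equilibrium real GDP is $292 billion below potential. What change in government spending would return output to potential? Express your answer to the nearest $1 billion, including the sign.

Spending multiplier = 1/(1 − MPC) = 1/(1 − 0.74) = 1/0.26 ≈ 3.846.
Need ΔY = +$292 billion, so ΔG = ΔY/k = (+$292 billion) × 0.26 ≈ +$76 billion.
The government should increase government spending by $76 billion.

+$76 billion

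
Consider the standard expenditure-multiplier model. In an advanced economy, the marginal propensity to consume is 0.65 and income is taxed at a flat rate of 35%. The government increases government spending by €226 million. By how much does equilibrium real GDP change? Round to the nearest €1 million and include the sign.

+€391 million

Government-spending multiplier = 1/(1 − c(1−t)) = 1/(1 − 0.65×0.65) = 1/0.5775 ≈ 1.732.
ΔY = k × ΔG = (+€226 million) / 0.5775 ≈ +€391 million.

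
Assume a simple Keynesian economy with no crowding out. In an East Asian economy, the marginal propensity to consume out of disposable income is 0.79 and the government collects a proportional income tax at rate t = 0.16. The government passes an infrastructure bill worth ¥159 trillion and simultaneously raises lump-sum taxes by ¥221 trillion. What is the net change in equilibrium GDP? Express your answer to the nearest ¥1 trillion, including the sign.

−¥46 trillion

Expenditure multiplier = 1/(1 − c(1−t)) = 1/(1 − 0.79×0.84) = 1/0.3364 ≈ 2.973.
ΔG contributes k·ΔG = (+¥159 trillion) / 0.3364 ≈ +¥472.7 trillion.
ΔT of +¥221 trillion changes first-round spending by −c·ΔT = −¥174.59 trillion, contributing k·(−c·ΔT) = (−¥174.59 trillion) / 0.3364 ≈ −¥519 trillion.
Net ΔY = k(ΔG − c·ΔT) = (−¥15.59 trillion) / 0.3364 ≈ −¥46 trillion.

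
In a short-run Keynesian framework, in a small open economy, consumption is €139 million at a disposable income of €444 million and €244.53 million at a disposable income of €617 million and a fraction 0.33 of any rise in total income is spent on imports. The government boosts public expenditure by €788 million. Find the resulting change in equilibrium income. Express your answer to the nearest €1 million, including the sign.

+€1,094 million

MPC = ΔC/ΔYd = (244.53 − 139)/(617 − 444) = 105.53/173 = 0.61.
Expenditure multiplier = 1/(1 − c + m) = 1/(1 − 0.61 + 0.33) = 1/0.72 ≈ 1.389.
ΔY = k × ΔG = (+€788 million) / 0.72 ≈ +€1,094 million.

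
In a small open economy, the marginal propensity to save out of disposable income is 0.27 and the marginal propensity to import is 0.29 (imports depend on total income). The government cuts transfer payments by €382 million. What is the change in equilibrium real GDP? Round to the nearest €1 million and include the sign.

MPC = 1 − MPS = 1 − 0.27 = 0.73.
The transfer change shifts disposable income by −€382 million, so first-round consumption changes by c·ΔTR = 0.73 × (−€382 million) = −€278.86 million.
Expenditure multiplier = 1/(1 − c + m) = 1/(1 − 0.73 + 0.29) = 1/0.56 ≈ 1.786.
The transfer multiplier is c × k ≈ 1.304, so ΔY = k × (c·ΔTR) = (−€278.86 million) / 0.56 ≈ −€498 million.

−€498 million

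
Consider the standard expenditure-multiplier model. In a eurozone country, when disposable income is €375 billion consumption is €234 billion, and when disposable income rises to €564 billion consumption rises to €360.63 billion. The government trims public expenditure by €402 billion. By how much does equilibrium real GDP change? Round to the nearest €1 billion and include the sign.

MPC = ΔC/ΔYd = (360.63 − 234)/(564 − 375) = 126.63/189 = 0.67.
Government-spending multiplier = 1/(1 − MPC) = 1/(1 − 0.67) = 1/0.33 ≈ 3.03.
ΔY = k × ΔG = (−€402 billion) / 0.33 ≈ −€1,218 billion.

−€1,218 billion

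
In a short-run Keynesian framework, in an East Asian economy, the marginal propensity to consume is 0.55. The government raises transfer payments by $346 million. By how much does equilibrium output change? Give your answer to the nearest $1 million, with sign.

+$423 million

The transfer change shifts disposable income by +$346 million, so first-round consumption changes by c·ΔTR = 0.55 × (+$346 million) = +$190.3 million.
Expenditure multiplier = 1/(1 − MPC) = 1/(1 − 0.55) = 1/0.45 ≈ 2.222.
The transfer multiplier is c × k ≈ 1.222, so ΔY = k × (c·ΔTR) = (+$190.3 million) / 0.45 ≈ +$423 million.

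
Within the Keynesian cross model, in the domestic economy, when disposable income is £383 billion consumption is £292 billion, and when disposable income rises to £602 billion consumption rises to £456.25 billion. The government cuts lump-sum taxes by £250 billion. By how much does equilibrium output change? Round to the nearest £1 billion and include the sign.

MPC = ΔC/ΔYd = (456.25 − 292)/(602 − 383) = 164.25/219 = 0.75.
A lump-sum tax change of −£250 billion shifts disposable income by +£250 billion; first-round consumption changes by −c × ΔT = −0.75 × (−£250 billion) = +£187.5 billion.
Expenditure multiplier = 1/(1 − MPC) = 1/(1 − 0.75) = 1/0.25 = 4.
The tax multiplier is −c × k = −3, so ΔY = k × (−c·ΔT) = (+£187.5 billion) / 0.25 = +£750 billion.

+£750 billion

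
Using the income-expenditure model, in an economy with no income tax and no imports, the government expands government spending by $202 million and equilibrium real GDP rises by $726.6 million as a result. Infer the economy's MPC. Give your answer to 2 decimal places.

0.72

Implied spending multiplier k = ΔY/ΔG = 726.6/202 ≈ 3.597.
Since k = 1/(1 − MPC), MPC = 1 − 1/k = 1 − ΔG/ΔY = 1 − 202/726.6 ≈ 0.72.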